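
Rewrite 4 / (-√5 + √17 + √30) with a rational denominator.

Group as (√17 + √30) - √5; multiply by (√17 + √30) + √5, then rationalise the remaining surd.

(-42*√5 - 8*√30 + 18*√17 + 10*√102)/69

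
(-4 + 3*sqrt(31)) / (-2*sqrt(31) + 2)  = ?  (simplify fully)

Multiply numerator and denominator by 2 + 2*sqrt(31).
Denominator becomes -120; numerator becomes -2*sqrt(31) + 178.

(-89 + sqrt(31))/60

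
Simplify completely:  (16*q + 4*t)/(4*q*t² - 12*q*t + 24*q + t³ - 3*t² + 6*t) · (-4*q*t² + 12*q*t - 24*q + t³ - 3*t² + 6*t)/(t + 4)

(-16*q + 4*t)/(t + 4)

Factor: 16*q + 4*t = 4·(4*q + t);  4*q*t² - 12*q*t + 24*q + t³ - 3*t² + 6*t = (4*q + t)·(t² - 3*t + 6);  -4*q*t² + 12*q*t - 24*q + t³ - 3*t² + 6*t = (t² - 3*t + 6)·(-4*q + t)
Cancel the common factors (t² - 3*t + 6), (4*q + t).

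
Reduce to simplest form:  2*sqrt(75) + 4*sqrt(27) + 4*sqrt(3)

2*sqrt(75) = 10*sqrt(3); 4*sqrt(27) = 12*sqrt(3); 4*sqrt(3) = 4*sqrt(3)
Combine: (10 + 12 + 4)·sqrt(3) = 26*sqrt(3)

26*sqrt(3)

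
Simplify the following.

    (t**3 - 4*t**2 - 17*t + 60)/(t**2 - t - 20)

t - 3

Factor: t**3 - 4*t**2 - 17*t + 60 = (t - 3)*(t - 5)*(t + 4);  t**2 - t - 20 = (t - 5)*(t + 4)
Cancel the common factors (t - 5), (t + 4).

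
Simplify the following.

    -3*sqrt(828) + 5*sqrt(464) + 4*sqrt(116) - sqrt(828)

-24*sqrt(23) + 28*sqrt(29)

3*sqrt(828) = 18*sqrt(23); 5*sqrt(464) = 20*sqrt(29); 4*sqrt(116) = 8*sqrt(29); sqrt(828) = 6*sqrt(23)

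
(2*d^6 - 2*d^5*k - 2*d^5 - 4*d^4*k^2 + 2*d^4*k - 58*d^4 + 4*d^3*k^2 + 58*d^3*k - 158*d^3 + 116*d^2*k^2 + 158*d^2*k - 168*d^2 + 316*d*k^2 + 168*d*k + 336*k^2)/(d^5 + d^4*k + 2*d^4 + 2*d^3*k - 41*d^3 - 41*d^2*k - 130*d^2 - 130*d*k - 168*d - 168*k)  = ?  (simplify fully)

Factor: 2*d^6 - 2*d^5*k - 2*d^5 - 4*d^4*k^2 + 2*d^4*k - 58*d^4 + 4*d^3*k^2 + 58*d^3*k - 158*d^3 + 116*d^2*k^2 + 158*d^2*k - 168*d^2 + 316*d*k^2 + 168*d*k + 336*k^2 = 2*(d^2 + 3*d + 4)*(d + 3)*(d - 2*k)*(d - 7)*(d + k);  d^5 + d^4*k + 2*d^4 + 2*d^3*k - 41*d^3 - 41*d^2*k - 130*d^2 - 130*d*k - 168*d - 168*k = (d^2 + 3*d + 4)*(d + k)*(d - 7)*(d + 6)
Cancel the common factors (d^2 + 3*d + 4), (d + k), (d - 7).

(2*d^2 - 4*d*k + 6*d - 12*k)/(d + 6)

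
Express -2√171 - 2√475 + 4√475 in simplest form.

2√171 = 6*√19; 2√475 = 10*√19; 4√475 = 20*√19
Combine: (-6 - 10 + 20)·√19 = 4*√19

4*√19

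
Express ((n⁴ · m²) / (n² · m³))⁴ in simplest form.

Inside the bracket: n² · (m^-1)
Raise to the power 4: n⁸ · (m^-4)

n⁸/m⁴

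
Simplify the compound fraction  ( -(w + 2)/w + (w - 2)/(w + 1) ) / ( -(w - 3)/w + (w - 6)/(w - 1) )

Numerator: -(w + 2)/w + (w - 2)/(w + 1) = (-5*w - 2)/(w^2 + w)
Denominator: -(w - 3)/w + (w - 6)/(w - 1) = (-2*w - 3)/(w^2 - w)
Divide: ((-5*w - 2)/(w^2 + w)) · ((w^2 - w)/(-2*w - 3)) = (5*w^2 - 3*w - 2)/(2*w^2 + 5*w + 3)

(5*w^2 - 3*w - 2)/(2*w^2 + 5*w + 3)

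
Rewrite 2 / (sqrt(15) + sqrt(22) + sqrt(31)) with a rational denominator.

(-sqrt(10230) + 3*sqrt(31) + 12*sqrt(22) + 19*sqrt(15))/321

Group as (sqrt(15) + sqrt(31)) + sqrt(22); multiply by (sqrt(15) + sqrt(31)) - sqrt(22), then rationalise the remaining surd.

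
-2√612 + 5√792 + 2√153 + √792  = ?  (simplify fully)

-6*√17 + 36*√22

2√612 = 12*√17; 5√792 = 30*√22; 2√153 = 6*√17; √792 = 6*√22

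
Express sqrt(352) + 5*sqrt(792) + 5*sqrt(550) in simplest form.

sqrt(352) = 4*sqrt(22); 5*sqrt(792) = 30*sqrt(22); 5*sqrt(550) = 25*sqrt(22)
Combine: (4 + 30 + 25)·sqrt(22) = 59*sqrt(22)

59*sqrt(22)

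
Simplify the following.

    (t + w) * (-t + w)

(w+t)(w-t) = -t^2 + w^2.

-t^2 + w^2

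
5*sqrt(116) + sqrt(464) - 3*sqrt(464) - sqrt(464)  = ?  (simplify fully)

-2*sqrt(29)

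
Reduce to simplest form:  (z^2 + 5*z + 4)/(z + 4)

Factor: z^2 + 5*z + 4 = (z + 4)*(z + 1)
Cancel the common factor (z + 4).

z + 1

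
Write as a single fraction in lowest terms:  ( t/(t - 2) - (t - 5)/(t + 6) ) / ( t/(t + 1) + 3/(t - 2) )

Numerator: t/(t - 2) - (t - 5)/(t + 6) = (13*t - 10)/(t^2 + 4*t - 12)
Denominator: t/(t + 1) + 3/(t - 2) = (t^2 + t + 3)/(t^2 - t - 2)
Divide: ((13*t - 10)/(t^2 + 4*t - 12)) · ((t^2 - t - 2)/(t^2 + t + 3)) = (13*t^2 + 3*t - 10)/(t^3 + 7*t^2 + 9*t + 18)

(13*t^2 + 3*t - 10)/(t^3 + 7*t^2 + 9*t + 18)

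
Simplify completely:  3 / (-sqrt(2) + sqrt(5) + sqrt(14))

Group as (sqrt(5) + sqrt(14)) - sqrt(2); multiply by (sqrt(5) + sqrt(14)) + sqrt(2), then rationalise the remaining surd.

(-11*sqrt(5) - 4*sqrt(35) + 17*sqrt(2) + 7*sqrt(14))/3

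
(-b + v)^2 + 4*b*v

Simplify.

After expansion: b^2 + 2*b*v + v^2 — a perfect-square trinomial.

(b + v)^2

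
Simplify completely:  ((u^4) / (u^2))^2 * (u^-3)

u

Inside the bracket: u^2
Raise to the power 2: u^4
Multiply by (u^-3): add exponents.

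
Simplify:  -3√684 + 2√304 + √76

3√684 = 18*√19; 2√304 = 8*√19; √76 = 2*√19
Combine: (-18 + 8 + 2)·√19 = -8*√19

-8*√19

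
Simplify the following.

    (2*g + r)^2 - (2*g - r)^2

8*g*r

Write as f((2*g),r) - f((2*g),-r) and expand.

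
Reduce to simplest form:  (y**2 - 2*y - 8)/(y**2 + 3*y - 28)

(y + 2)/(y + 7)

Factor: y**2 - 2*y - 8 = (y - 4)*(y + 2);  y**2 + 3*y - 28 = (y - 4)*(y + 7)
Cancel the common factor (y - 4).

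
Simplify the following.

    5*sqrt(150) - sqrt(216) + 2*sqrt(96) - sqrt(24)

5*sqrt(150) = 25*sqrt(6); sqrt(216) = 6*sqrt(6); 2*sqrt(96) = 8*sqrt(6); sqrt(24) = 2*sqrt(6)
Combine: (25 - 6 + 8 - 2)·sqrt(6) = 25*sqrt(6)

25*sqrt(6)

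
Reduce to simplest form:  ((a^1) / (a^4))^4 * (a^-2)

a^(-14)

Inside the bracket: (a^-3)
Raise to the power 4: (a^-12)
Multiply by (a^-2): add exponents.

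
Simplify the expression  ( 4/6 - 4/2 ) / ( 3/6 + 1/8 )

-32/15

Numerator: 4/6 - 4/2 = -4/3
Denominator: 3/6 + 1/8 = 5/8
Divide: (-4/3) · (8/5) = -32/15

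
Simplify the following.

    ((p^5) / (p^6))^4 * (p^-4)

Inside the bracket: (p^-1)
Raise to the power 4: (p^-4)
Multiply by (p^-4): add exponents.

p^(-8)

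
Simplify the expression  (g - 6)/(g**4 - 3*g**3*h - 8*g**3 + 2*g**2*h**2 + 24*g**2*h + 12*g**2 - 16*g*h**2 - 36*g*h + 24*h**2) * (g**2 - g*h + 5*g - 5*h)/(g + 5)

Factor: g**4 - 3*g**3*h - 8*g**3 + 2*g**2*h**2 + 24*g**2*h + 12*g**2 - 16*g*h**2 - 36*g*h + 24*h**2 = (g - h)*(g - 2*h)*(g - 6)*(g - 2);  g**2 - g*h + 5*g - 5*h = (g + 5)*(g - h)
Cancel the common factors (g + 5), (g - h), (g - 6).

1/(g**2 - 2*g*h - 2*g + 4*h)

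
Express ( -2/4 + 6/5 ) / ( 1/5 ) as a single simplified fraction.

Numerator: -2/4 + 6/5 = 7/10
Denominator: 1/5 = 1/5
Divide: (7/10) · (5) = 7/2

7/2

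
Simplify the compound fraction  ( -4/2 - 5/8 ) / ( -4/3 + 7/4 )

Numerator: -4/2 - 5/8 = -21/8
Denominator: -4/3 + 7/4 = 5/12
Divide: (-21/8) · (12/5) = -63/10

-63/10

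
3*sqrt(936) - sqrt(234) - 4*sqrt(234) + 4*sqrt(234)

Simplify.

3*sqrt(936) = 18*sqrt(26); sqrt(234) = 3*sqrt(26); 4*sqrt(234) = 12*sqrt(26); 4*sqrt(234) = 12*sqrt(26)
Combine: (18 - 3 - 12 + 12)·sqrt(26) = 15*sqrt(26)

15*sqrt(26)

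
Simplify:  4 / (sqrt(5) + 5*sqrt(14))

Multiply numerator and denominator by -5*sqrt(14) + sqrt(5).
Denominator becomes -345; numerator becomes -20*sqrt(14) + 4*sqrt(5).

(-4*sqrt(5) + 20*sqrt(14))/345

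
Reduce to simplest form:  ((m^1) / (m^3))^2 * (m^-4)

Inside the bracket: (m^-2)
Raise to the power 2: (m^-4)
Multiply by (m^-4): add exponents.

m^(-8)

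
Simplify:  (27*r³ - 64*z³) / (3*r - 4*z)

Factor as (a-b)(a^2+ab+b^2) with a=(3*r), b=(4*z).

9*r² + 12*r*z + 16*z²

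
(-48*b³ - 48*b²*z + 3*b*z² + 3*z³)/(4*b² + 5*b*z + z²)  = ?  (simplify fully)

Factor: -48*b³ - 48*b²*z + 3*b*z² + 3*z³ = 3·(4*b + z)·(-4*b + z)·(b + z);  4*b² + 5*b*z + z² = (4*b + z)·(b + z)
Cancel the common factors (b + z), (4*b + z).

-12*b + 3*z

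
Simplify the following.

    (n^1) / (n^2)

Quotient: (n^-1)

1/n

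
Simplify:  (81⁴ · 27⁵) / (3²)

3^29

81⁴ = 3^16; 27⁵ = 3^15; 3² = 3^2
Combine exponents: 3^29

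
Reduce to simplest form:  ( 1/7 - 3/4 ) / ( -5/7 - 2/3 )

51/116

Numerator: 1/7 - 3/4 = -17/28
Denominator: -5/7 - 2/3 = -29/21
Divide: (-17/28) · (-21/29) = 51/116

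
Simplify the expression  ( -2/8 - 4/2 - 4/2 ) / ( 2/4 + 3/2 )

-17/8

Numerator: -2/8 - 4/2 - 4/2 = -17/4
Denominator: 2/4 + 3/2 = 2
Divide: (-17/4) · (1/2) = -17/8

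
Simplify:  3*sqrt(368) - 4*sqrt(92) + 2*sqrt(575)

14*sqrt(23)

3*sqrt(368) = 12*sqrt(23); 4*sqrt(92) = 8*sqrt(23); 2*sqrt(575) = 10*sqrt(23)
Combine: (12 - 8 + 10)·sqrt(23) = 14*sqrt(23)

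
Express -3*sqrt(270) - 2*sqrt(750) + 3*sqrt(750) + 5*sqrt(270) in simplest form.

11*sqrt(30)

3*sqrt(270) = 9*sqrt(30); 2*sqrt(750) = 10*sqrt(30); 3*sqrt(750) = 15*sqrt(30); 5*sqrt(270) = 15*sqrt(30)
Combine: (-9 - 10 + 15 + 15)·sqrt(30) = 11*sqrt(30)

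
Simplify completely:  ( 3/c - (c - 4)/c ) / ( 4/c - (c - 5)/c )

Numerator: 3/c - (c - 4)/c = (-c + 7)/c
Denominator: 4/c - (c - 5)/c = (-c + 9)/c
Divide: ((-c + 7)/c) · (c/(-c + 9)) = (c - 7)/(c - 9)

(c - 7)/(c - 9)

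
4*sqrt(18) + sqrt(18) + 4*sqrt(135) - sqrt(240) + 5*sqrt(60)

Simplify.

4*sqrt(18) = 12*sqrt(2); sqrt(18) = 3*sqrt(2); 4*sqrt(135) = 12*sqrt(15); sqrt(240) = 4*sqrt(15); 5*sqrt(60) = 10*sqrt(15)

15*sqrt(2) + 18*sqrt(15)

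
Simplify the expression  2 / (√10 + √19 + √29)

Group as (√19 + √29) + √10; multiply by (√19 + √29) - √10, then rationalise the remaining surd.

(-√5510 + 10*√19 + 19*√10)/190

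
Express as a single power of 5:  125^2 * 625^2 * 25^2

125^2 = 5^6; 625^2 = 5^8; 25^2 = 5^4
Combine exponents: 5^18

5^18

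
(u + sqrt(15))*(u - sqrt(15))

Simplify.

(u)**2 - (sqrt(15))**2 = u**2 - 15.

u**2 - 15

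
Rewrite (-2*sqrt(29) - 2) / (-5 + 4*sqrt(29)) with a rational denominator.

Multiply numerator and denominator by -4*sqrt(29) - 5.
Denominator becomes -439; numerator becomes 18*sqrt(29) + 242.

(-242 - 18*sqrt(29))/439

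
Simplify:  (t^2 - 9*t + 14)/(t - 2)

Factor: t^2 - 9*t + 14 = (t - 7)*(t - 2)
Cancel the common factor (t - 2).

t - 7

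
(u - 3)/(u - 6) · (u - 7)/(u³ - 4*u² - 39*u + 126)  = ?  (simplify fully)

1/(u² - 36)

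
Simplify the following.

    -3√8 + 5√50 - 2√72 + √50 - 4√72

3√8 = 6*√2; 5√50 = 25*√2; 2√72 = 12*√2; √50 = 5*√2; 4√72 = 24*√2
Combine: (-6 + 25 - 12 + 5 - 24)·√2 = -12*√2

-12*√2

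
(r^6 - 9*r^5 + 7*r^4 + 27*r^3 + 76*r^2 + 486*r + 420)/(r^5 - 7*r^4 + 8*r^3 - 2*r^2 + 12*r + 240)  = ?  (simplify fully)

Factor: r^6 - 9*r^5 + 7*r^4 + 27*r^3 + 76*r^2 + 486*r + 420 = (r + 2)*(r - 5)*(r + 1)*(r^2 + 6)*(r - 7);  r^5 - 7*r^4 + 8*r^3 - 2*r^2 + 12*r + 240 = (r - 4)*(r - 5)*(r + 2)*(r^2 + 6)
Cancel the common factors (r^2 + 6), (r - 5), (r + 2).

(r^2 - 6*r - 7)/(r - 4)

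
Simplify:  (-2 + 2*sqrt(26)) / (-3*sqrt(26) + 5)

(-146 - 4*sqrt(26))/209

Multiply numerator and denominator by 5 + 3*sqrt(26).
Denominator becomes -209; numerator becomes 4*sqrt(26) + 146.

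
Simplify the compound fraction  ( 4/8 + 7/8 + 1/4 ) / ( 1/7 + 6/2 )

Numerator: 4/8 + 7/8 + 1/4 = 13/8
Denominator: 1/7 + 6/2 = 22/7
Divide: (13/8) · (7/22) = 91/176

91/176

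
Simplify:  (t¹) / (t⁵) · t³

1/t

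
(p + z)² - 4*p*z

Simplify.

(p - z)²

Expanding gives p² - 2*p*z + z², a perfect square.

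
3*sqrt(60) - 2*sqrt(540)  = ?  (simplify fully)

-6*sqrt(15)

3*sqrt(60) = 6*sqrt(15); 2*sqrt(540) = 12*sqrt(15)
Combine: (6 - 12)·sqrt(15) = -6*sqrt(15)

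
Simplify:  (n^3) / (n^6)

n^(-3)

Quotient: (n^-3)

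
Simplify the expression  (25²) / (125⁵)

25² = 5^4; 125⁵ = 5^15
Combine exponents: 5^(-11)

5^(-11)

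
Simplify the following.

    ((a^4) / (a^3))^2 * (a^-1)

Inside the bracket: a^1
Raise to the power 2: a^2
Multiply by (a^-1): add exponents.

a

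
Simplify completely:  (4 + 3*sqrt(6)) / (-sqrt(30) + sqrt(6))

(-9*sqrt(5) - 2*sqrt(30) - 9 - 2*sqrt(6))/12

Multiply numerator and denominator by sqrt(6) + sqrt(30).
Denominator becomes -24; numerator becomes 4*sqrt(6) + 18 + 4*sqrt(30) + 18*sqrt(5).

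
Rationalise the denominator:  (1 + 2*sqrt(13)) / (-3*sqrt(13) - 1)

(-77 - sqrt(13))/116

Multiply numerator and denominator by -1 + 3*sqrt(13).
Denominator becomes -116; numerator becomes sqrt(13) + 77.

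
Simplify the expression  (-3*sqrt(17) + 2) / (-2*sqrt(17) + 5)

(11*sqrt(17) + 92)/43

Multiply numerator and denominator by 5 + 2*sqrt(17).
Denominator becomes -43; numerator becomes -92 - 11*sqrt(17).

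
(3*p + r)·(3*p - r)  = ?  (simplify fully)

Difference of squares with P = 3*p, Q = r.

9*p² - r²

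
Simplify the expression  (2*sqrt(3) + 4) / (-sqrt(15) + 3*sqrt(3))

(3*sqrt(5) + 2*sqrt(15) + 9 + 6*sqrt(3))/6

Multiply numerator and denominator by sqrt(15) + 3*sqrt(3).
Denominator becomes 12; numerator becomes 6*sqrt(5) + 4*sqrt(15) + 18 + 12*sqrt(3).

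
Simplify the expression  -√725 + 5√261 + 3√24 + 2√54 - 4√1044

-14*√29 + 12*√6

√725 = 5*√29; 5√261 = 15*√29; 3√24 = 6*√6; 2√54 = 6*√6; 4√1044 = 24*√29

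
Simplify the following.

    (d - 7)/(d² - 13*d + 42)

Factor: d² - 13*d + 42 = (d - 6)·(d - 7)
Cancel the common factor (d - 7).

1/(d - 6)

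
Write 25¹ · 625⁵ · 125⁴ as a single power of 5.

5^34

25¹ = 5^2; 625⁵ = 5^20; 125⁴ = 5^12
Combine exponents: 5^34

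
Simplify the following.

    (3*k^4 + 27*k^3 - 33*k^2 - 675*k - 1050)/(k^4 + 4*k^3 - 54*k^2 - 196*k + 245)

Factor: 3*k^4 + 27*k^3 - 33*k^2 - 675*k - 1050 = 3*(k + 7)*(k + 2)*(k - 5)*(k + 5);  k^4 + 4*k^3 - 54*k^2 - 196*k + 245 = (k - 7)*(k - 1)*(k + 5)*(k + 7)
Cancel the common factors (k + 5), (k + 7).

(3*k^2 - 9*k - 30)/(k^2 - 8*k + 7)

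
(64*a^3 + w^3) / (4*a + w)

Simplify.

16*a^2 - 4*a*w + w^2

Factor as (a+b)(a^2-ab+b^2) with a=w, b=(4*a).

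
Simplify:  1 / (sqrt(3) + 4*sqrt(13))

Multiply numerator and denominator by -sqrt(3) + 4*sqrt(13).
Denominator becomes 205; numerator becomes -sqrt(3) + 4*sqrt(13).

(-sqrt(3) + 4*sqrt(13))/205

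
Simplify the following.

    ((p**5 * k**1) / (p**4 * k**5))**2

p**2/k**8

Inside the bracket: p**1 * (k**-4)
Raise to the power 2: p**2 * (k**-8)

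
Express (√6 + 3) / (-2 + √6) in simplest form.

(12 + 5*√6)/2

Multiply numerator and denominator by -√6 - 2.
Denominator becomes -2; numerator becomes -5*√6 - 12.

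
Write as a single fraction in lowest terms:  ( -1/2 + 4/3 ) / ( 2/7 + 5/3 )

35/82

Numerator: -1/2 + 4/3 = 5/6
Denominator: 2/7 + 5/3 = 41/21
Divide: (5/6) · (21/41) = 35/82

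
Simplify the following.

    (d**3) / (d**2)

d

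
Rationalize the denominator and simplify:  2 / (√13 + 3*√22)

(-2*√13 + 6*√22)/185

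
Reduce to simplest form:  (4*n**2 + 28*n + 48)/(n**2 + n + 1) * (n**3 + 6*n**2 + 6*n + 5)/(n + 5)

4*n**2 + 28*n + 48

Factor: 4*n**2 + 28*n + 48 = 4*(n + 3)*(n + 4);  n**3 + 6*n**2 + 6*n + 5 = (n + 5)*(n**2 + n + 1)
Cancel the common factors (n**2 + n + 1), (n + 5).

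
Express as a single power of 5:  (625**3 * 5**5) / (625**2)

5**9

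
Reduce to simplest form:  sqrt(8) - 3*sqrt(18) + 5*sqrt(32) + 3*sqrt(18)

22*sqrt(2)

sqrt(8) = 2*sqrt(2); 3*sqrt(18) = 9*sqrt(2); 5*sqrt(32) = 20*sqrt(2); 3*sqrt(18) = 9*sqrt(2)
Combine: (2 - 9 + 20 + 9)·sqrt(2) = 22*sqrt(2)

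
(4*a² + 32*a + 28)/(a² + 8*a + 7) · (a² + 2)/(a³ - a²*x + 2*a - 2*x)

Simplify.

Factor: 4*a² + 32*a + 28 = 4·(a + 1)·(a + 7);  a² + 8*a + 7 = (a + 1)·(a + 7);  a³ - a²*x + 2*a - 2*x = (a² + 2)·(a - x)
Cancel the common factors (a² + 2), (a + 1), (a + 7).

-4/(-a + x)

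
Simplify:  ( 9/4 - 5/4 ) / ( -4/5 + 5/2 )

Numerator: 9/4 - 5/4 = 1
Denominator: -4/5 + 5/2 = 17/10
Divide: (1) · (10/17) = 10/17

10/17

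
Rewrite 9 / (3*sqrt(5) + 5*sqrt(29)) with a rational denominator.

(-27*sqrt(5) + 45*sqrt(29))/680

Multiply numerator and denominator by -3*sqrt(5) + 5*sqrt(29).
Denominator becomes 680; numerator becomes -27*sqrt(5) + 45*sqrt(29).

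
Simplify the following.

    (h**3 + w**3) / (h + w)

h**2 - h*w + w**2

h**3 + w**3 = (h + w)(h**2 - h*w + w**2).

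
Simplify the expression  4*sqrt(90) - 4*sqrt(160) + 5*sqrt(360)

26*sqrt(10)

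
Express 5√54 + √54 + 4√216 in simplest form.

42*√6

5√54 = 15*√6; √54 = 3*√6; 4√216 = 24*√6
Combine: (15 + 3 + 24)·√6 = 42*√6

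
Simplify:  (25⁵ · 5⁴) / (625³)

25⁵ = 5^10; 5⁴ = 5^4; 625³ = 5^12
Combine exponents: 5^2

5^2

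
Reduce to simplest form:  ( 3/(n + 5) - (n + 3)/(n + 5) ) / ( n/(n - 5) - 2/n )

Numerator: 3/(n + 5) - (n + 3)/(n + 5) = -n/(n + 5)
Denominator: n/(n - 5) - 2/n = (n² - 2*n + 10)/(n² - 5*n)
Divide: (-n/(n + 5)) · ((n² - 5*n)/(n² - 2*n + 10)) = (-n³ + 5*n²)/(n³ + 3*n² + 50)

(-n³ + 5*n²)/(n³ + 3*n² + 50)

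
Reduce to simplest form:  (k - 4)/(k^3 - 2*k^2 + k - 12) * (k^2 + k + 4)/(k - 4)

1/(k - 3)

Factor: k^3 - 2*k^2 + k - 12 = (k - 3)*(k^2 + k + 4)
Cancel the common factors (k^2 + k + 4), (k - 4).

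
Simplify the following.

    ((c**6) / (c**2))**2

Inside the bracket: c**4
Raise to the power 2: c**8

c**8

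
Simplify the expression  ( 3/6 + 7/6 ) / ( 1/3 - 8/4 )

-1

Numerator: 3/6 + 7/6 = 5/3
Denominator: 1/3 - 8/4 = -5/3
Divide: (5/3) · (-3/5) = -1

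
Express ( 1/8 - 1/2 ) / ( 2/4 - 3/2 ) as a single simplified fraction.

3/8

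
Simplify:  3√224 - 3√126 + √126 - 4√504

-18*√14

3√224 = 12*√14; 3√126 = 9*√14; √126 = 3*√14; 4√504 = 24*√14
Combine: (12 - 9 + 3 - 24)·√14 = -18*√14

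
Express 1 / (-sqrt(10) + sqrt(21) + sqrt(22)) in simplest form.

Group as (sqrt(21) + sqrt(22)) - sqrt(10); multiply by (sqrt(21) + sqrt(22)) + sqrt(10), then rationalise the remaining surd.

(-33*sqrt(10) + 9*sqrt(22) + 11*sqrt(21) + 4*sqrt(1155))/759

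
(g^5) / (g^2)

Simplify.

Quotient: g^3

g^3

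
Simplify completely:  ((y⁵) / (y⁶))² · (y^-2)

Inside the bracket: (y^-1)
Raise to the power 2: (y^-2)
Multiply by (y^-2): add exponents.

y^(-4)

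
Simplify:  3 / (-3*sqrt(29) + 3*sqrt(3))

(-sqrt(29) - sqrt(3))/26

Multiply numerator and denominator by 3*sqrt(3) + 3*sqrt(29).
Denominator becomes -234; numerator becomes 9*sqrt(3) + 9*sqrt(29).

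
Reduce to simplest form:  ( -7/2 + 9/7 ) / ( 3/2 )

-31/21

Numerator: -7/2 + 9/7 = -31/14
Denominator: 3/2 = 3/2
Divide: (-31/14) · (2/3) = -31/21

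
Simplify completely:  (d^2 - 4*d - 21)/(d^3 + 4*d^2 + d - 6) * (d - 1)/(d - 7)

1/(d + 2)

Factor: d^2 - 4*d - 21 = (d - 7)*(d + 3);  d^3 + 4*d^2 + d - 6 = (d + 2)*(d + 3)*(d - 1)
Cancel the common factors (d + 3), (d - 7), (d - 1).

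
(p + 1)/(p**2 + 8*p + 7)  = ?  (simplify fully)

Factor: p**2 + 8*p + 7 = (p + 1)*(p + 7)
Cancel the common factor (p + 1).

1/(p + 7)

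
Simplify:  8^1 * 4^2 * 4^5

2^17

8^1 = 2^3; 4^2 = 2^4; 4^5 = 2^10
Combine exponents: 2^17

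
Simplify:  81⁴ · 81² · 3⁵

81⁴ = 3^16; 81² = 3^8; 3⁵ = 3^5
Combine exponents: 3^29

3^29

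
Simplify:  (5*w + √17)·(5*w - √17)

Difference of squares with P = 5*w, Q = √17.

25*w² - 17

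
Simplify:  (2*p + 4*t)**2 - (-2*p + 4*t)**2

32*p*t

Write as f((4*t),(2*p)) - f((4*t),-(2*p)) and expand.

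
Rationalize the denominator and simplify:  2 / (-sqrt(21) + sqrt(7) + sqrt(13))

Group as (sqrt(7) + sqrt(13)) - sqrt(21); multiply by (sqrt(7) + sqrt(13)) + sqrt(21), then rationalise the remaining surd.

(2*sqrt(21) + 30*sqrt(13) + 54*sqrt(7) + 28*sqrt(39))/363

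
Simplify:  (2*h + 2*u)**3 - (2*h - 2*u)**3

16*u*(3*h**2 + u**2)

Write as f((2*h),(2*u)) - f((2*h),-(2*u)) and expand.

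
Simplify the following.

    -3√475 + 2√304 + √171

3√475 = 15*√19; 2√304 = 8*√19; √171 = 3*√19
Combine: (-15 + 8 + 3)·√19 = -4*√19

-4*√19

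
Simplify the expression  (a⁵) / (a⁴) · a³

a⁴

Quotient: a¹
Multiply by a³: add exponents.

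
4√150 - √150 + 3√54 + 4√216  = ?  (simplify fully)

48*√6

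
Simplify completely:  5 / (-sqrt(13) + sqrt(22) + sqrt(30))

(-195*sqrt(13) + 25*sqrt(30) + 105*sqrt(22) + 20*sqrt(2145))/1119

Group as (sqrt(22) + sqrt(30)) - sqrt(13); multiply by (sqrt(22) + sqrt(30)) + sqrt(13), then rationalise the remaining surd.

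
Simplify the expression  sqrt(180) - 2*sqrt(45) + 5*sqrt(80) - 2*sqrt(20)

sqrt(180) = 6*sqrt(5); 2*sqrt(45) = 6*sqrt(5); 5*sqrt(80) = 20*sqrt(5); 2*sqrt(20) = 4*sqrt(5)
Combine: (6 - 6 + 20 - 4)·sqrt(5) = 16*sqrt(5)

16*sqrt(5)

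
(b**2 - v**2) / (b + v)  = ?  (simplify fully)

b - v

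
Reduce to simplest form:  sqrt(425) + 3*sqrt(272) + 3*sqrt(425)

sqrt(425) = 5*sqrt(17); 3*sqrt(272) = 12*sqrt(17); 3*sqrt(425) = 15*sqrt(17)
Combine: (5 + 12 + 15)·sqrt(17) = 32*sqrt(17)

32*sqrt(17)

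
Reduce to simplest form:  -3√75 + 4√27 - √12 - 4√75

-25*√3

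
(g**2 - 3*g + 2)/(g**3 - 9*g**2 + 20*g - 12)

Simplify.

1/(g - 6)

Factor: g**2 - 3*g + 2 = (g - 2)*(g - 1);  g**3 - 9*g**2 + 20*g - 12 = (g - 1)*(g - 2)*(g - 6)
Cancel the common factors (g - 2), (g - 1).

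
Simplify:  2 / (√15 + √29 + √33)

(-12*√1595 + 22*√33 + 38*√29 + 94*√15)/1619

Group as (√15 + √33) + √29; multiply by (√15 + √33) - √29, then rationalise the remaining surd.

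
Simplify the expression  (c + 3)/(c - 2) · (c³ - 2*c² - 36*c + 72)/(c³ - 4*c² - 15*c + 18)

Factor: c³ - 2*c² - 36*c + 72 = (c - 2)·(c + 6)·(c - 6);  c³ - 4*c² - 15*c + 18 = (c - 1)·(c + 3)·(c - 6)
Cancel the common factors (c - 2), (c + 3), (c - 6).

(c + 6)/(c - 1)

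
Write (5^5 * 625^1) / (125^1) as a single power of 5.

5^5 = 5^5; 625^1 = 5^4; 125^1 = 5^3
Combine exponents: 5^6

5^6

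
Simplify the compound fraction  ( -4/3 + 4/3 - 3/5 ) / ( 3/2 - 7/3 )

Numerator: -4/3 + 4/3 - 3/5 = -3/5
Denominator: 3/2 - 7/3 = -5/6
Divide: (-3/5) · (-6/5) = 18/25

18/25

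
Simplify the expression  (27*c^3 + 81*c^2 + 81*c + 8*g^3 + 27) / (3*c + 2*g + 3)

9*c^2 - 6*c*g + 18*c + 4*g^2 - 6*g + 9

Factor as (a+b)(a^2-ab+b^2) with a=(2*g), b=(3*c + 3).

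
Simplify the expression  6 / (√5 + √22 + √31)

(-3*√3410 - 6*√31 + 21*√22 + 72*√5)/106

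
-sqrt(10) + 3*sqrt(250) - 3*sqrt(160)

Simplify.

sqrt(10) = sqrt(10); 3*sqrt(250) = 15*sqrt(10); 3*sqrt(160) = 12*sqrt(10)
Combine: (-1 + 15 - 12)·sqrt(10) = 2*sqrt(10)

2*sqrt(10)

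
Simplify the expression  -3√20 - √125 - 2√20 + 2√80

-7*√5

3√20 = 6*√5; √125 = 5*√5; 2√20 = 4*√5; 2√80 = 8*√5
Combine: (-6 - 5 - 4 + 8)·√5 = -7*√5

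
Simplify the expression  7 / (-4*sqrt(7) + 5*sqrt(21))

(4*sqrt(7) + 5*sqrt(21))/59

Multiply numerator and denominator by 4*sqrt(7) + 5*sqrt(21).
Denominator becomes 413; numerator becomes 28*sqrt(7) + 35*sqrt(21).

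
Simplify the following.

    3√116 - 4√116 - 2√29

3√116 = 6*√29; 4√116 = 8*√29; 2√29 = 2*√29
Combine: (6 - 8 - 2)·√29 = -4*√29

-4*√29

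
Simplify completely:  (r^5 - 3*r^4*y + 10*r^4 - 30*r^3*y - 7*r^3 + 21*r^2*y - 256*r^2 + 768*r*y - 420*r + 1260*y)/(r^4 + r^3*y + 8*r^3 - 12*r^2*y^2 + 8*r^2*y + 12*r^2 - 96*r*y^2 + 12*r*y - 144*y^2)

Factor: r^5 - 3*r^4*y + 10*r^4 - 30*r^3*y - 7*r^3 + 21*r^2*y - 256*r^2 + 768*r*y - 420*r + 1260*y = (r + 6)*(r + 2)*(r + 7)*(r - 3*y)*(r - 5);  r^4 + r^3*y + 8*r^3 - 12*r^2*y^2 + 8*r^2*y + 12*r^2 - 96*r*y^2 + 12*r*y - 144*y^2 = (r - 3*y)*(r + 6)*(r + 2)*(r + 4*y)
Cancel the common factors (r + 6), (r - 3*y), (r + 2).

(r^2 + 2*r - 35)/(r + 4*y)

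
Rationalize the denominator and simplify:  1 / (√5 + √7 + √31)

Group as (√7 + √31) + √5; multiply by (√7 + √31) - √5, then rationalise the remaining surd.

(-29*√7 - 33*√5 + 2*√1085 + 19*√31)/221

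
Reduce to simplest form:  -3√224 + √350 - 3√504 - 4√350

-45*√14

3√224 = 12*√14; √350 = 5*√14; 3√504 = 18*√14; 4√350 = 20*√14
Combine: (-12 + 5 - 18 - 20)·√14 = -45*√14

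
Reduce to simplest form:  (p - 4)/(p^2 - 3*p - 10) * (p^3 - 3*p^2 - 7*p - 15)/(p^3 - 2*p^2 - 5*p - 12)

1/(p + 2)

Factor: p^2 - 3*p - 10 = (p + 2)*(p - 5);  p^3 - 3*p^2 - 7*p - 15 = (p - 5)*(p^2 + 2*p + 3);  p^3 - 2*p^2 - 5*p - 12 = (p - 4)*(p^2 + 2*p + 3)
Cancel the common factors (p^2 + 2*p + 3), (p - 4), (p - 5).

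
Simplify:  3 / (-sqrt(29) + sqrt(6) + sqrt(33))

Group as (sqrt(6) + sqrt(33)) - sqrt(29); multiply by (sqrt(6) + sqrt(33)) + sqrt(29), then rationalise the remaining surd.

(-15*sqrt(29) + 3*sqrt(33) + 84*sqrt(6) + 9*sqrt(638))/346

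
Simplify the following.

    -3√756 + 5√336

2*√21

3√756 = 18*√21; 5√336 = 20*√21
Combine: (-18 + 20)·√21 = 2*√21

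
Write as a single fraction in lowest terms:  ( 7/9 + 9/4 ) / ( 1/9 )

Numerator: 7/9 + 9/4 = 109/36
Denominator: 1/9 = 1/9
Divide: (109/36) · (9) = 109/4

109/4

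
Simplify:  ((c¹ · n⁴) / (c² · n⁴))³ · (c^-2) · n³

n³/c⁵

Inside the bracket: (c^-1)
Raise to the power 3: (c^-3)
Multiply by (c^-2) · n³: add exponents.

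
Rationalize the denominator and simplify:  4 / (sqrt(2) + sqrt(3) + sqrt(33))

(-16*sqrt(3) - 17*sqrt(2) + 3*sqrt(22) + 14*sqrt(33))/95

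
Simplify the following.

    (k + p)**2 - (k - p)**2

Write as f(k,p) - f(k,-p) and expand.

4*k*p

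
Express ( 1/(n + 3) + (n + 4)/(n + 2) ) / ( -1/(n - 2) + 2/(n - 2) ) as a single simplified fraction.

(n**3 + 6*n**2 - 2*n - 28)/(n**2 + 5*n + 6)

Numerator: 1/(n + 3) + (n + 4)/(n + 2) = (n**2 + 8*n + 14)/(n**2 + 5*n + 6)
Denominator: -1/(n - 2) + 2/(n - 2) = 1/(n - 2)
Divide: ((n**2 + 8*n + 14)/(n**2 + 5*n + 6)) · (n - 2) = (n**3 + 6*n**2 - 2*n - 28)/(n**2 + 5*n + 6)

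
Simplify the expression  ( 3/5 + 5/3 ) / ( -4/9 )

Numerator: 3/5 + 5/3 = 34/15
Denominator: -4/9 = -4/9
Divide: (34/15) · (-9/4) = -51/10

-51/10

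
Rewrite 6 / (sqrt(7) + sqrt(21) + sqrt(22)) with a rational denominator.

(-7*sqrt(66) + 3*sqrt(22) + 4*sqrt(21) + 18*sqrt(7))/46

Group as (sqrt(7) + sqrt(22)) + sqrt(21); multiply by (sqrt(7) + sqrt(22)) - sqrt(21), then rationalise the remaining surd.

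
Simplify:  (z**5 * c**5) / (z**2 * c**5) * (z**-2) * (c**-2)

Quotient: z**3
Multiply by (z**-2) * (c**-2): add exponents.

z/c**2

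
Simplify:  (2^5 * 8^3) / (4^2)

2^10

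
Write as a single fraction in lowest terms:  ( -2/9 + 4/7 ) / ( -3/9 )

-22/21

Numerator: -2/9 + 4/7 = 22/63
Denominator: -3/9 = -1/3
Divide: (22/63) · (-3) = -22/21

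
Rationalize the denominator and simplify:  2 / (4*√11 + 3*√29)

Multiply numerator and denominator by -3*√29 + 4*√11.
Denominator becomes -85; numerator becomes -6*√29 + 8*√11.

(-8*√11 + 6*√29)/85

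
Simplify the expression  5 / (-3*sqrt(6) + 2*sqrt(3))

Multiply numerator and denominator by 2*sqrt(3) + 3*sqrt(6).
Denominator becomes -42; numerator becomes 10*sqrt(3) + 15*sqrt(6).

(-15*sqrt(6) - 10*sqrt(3))/42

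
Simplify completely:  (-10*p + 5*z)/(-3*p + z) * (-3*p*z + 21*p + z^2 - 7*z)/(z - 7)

Factor: -10*p + 5*z = 5*(-2*p + z);  -3*p*z + 21*p + z^2 - 7*z = (z - 7)*(-3*p + z)
Cancel the common factors (-3*p + z), (z - 7).

-10*p + 5*z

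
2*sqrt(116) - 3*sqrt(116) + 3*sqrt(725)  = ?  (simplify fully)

2*sqrt(116) = 4*sqrt(29); 3*sqrt(116) = 6*sqrt(29); 3*sqrt(725) = 15*sqrt(29)
Combine: (4 - 6 + 15)·sqrt(29) = 13*sqrt(29)

13*sqrt(29)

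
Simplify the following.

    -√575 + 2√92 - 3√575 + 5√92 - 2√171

√575 = 5*√23; 2√92 = 4*√23; 3√575 = 15*√23; 5√92 = 10*√23; 2√171 = 6*√19

-6*√23 - 6*√19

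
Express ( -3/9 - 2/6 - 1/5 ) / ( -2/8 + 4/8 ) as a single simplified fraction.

Numerator: -3/9 - 2/6 - 1/5 = -13/15
Denominator: -2/8 + 4/8 = 1/4
Divide: (-13/15) · (4) = -52/15

-52/15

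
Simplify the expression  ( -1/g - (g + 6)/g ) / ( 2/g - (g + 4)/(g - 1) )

(g^2 + 6*g - 7)/(g^2 + 2*g + 2)

Numerator: -1/g - (g + 6)/g = (-g - 7)/g
Denominator: 2/g - (g + 4)/(g - 1) = (-g^2 - 2*g - 2)/(g^2 - g)
Divide: ((-g - 7)/g) · ((g^2 - g)/(-g^2 - 2*g - 2)) = (g^2 + 6*g - 7)/(g^2 + 2*g + 2)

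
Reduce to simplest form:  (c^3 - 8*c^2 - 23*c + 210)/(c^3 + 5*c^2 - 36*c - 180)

(c - 7)/(c + 6)

Factor: c^3 - 8*c^2 - 23*c + 210 = (c - 7)*(c + 5)*(c - 6);  c^3 + 5*c^2 - 36*c - 180 = (c - 6)*(c + 6)*(c + 5)
Cancel the common factors (c - 6), (c + 5).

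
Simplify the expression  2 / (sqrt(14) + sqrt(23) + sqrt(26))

(-8*sqrt(2093) + 22*sqrt(26) + 34*sqrt(23) + 70*sqrt(14))/1167

Group as (sqrt(14) + sqrt(23)) + sqrt(26); multiply by (sqrt(14) + sqrt(23)) - sqrt(26), then rationalise the remaining surd.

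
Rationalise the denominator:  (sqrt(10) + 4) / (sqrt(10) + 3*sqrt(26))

(-2*sqrt(10) - 5 + 3*sqrt(65) + 6*sqrt(26))/112

Multiply numerator and denominator by -3*sqrt(26) + sqrt(10).
Denominator becomes -224; numerator becomes -12*sqrt(26) - 6*sqrt(65) + 10 + 4*sqrt(10).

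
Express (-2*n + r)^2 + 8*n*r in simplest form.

(2*n + r)^2

Expand the square and combine the 8*n*r term.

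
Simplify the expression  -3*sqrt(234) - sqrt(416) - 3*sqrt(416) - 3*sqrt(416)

3*sqrt(234) = 9*sqrt(26); sqrt(416) = 4*sqrt(26); 3*sqrt(416) = 12*sqrt(26); 3*sqrt(416) = 12*sqrt(26)
Combine: (-9 - 4 - 12 - 12)·sqrt(26) = -37*sqrt(26)

-37*sqrt(26)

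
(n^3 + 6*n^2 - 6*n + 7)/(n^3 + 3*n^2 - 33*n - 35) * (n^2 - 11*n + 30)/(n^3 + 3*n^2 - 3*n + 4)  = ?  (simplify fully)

Factor: n^3 + 6*n^2 - 6*n + 7 = (n^2 - n + 1)*(n + 7);  n^3 + 3*n^2 - 33*n - 35 = (n + 7)*(n + 1)*(n - 5);  n^2 - 11*n + 30 = (n - 5)*(n - 6);  n^3 + 3*n^2 - 3*n + 4 = (n + 4)*(n^2 - n + 1)
Cancel the common factors (n^2 - n + 1), (n + 7), (n - 5).

(n - 6)/(n^2 + 5*n + 4)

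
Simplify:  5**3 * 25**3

5**9

5**3 = 5**3; 25**3 = 5**6
Combine exponents: 5**9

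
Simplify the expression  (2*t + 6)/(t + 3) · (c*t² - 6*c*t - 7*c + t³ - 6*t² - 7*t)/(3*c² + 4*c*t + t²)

Factor: 2*t + 6 = 2·(t + 3);  c*t² - 6*c*t - 7*c + t³ - 6*t² - 7*t = (t + 1)·(t - 7)·(c + t);  3*c² + 4*c*t + t² = (c + t)·(3*c + t)
Cancel the common factors (t + 3), (c + t).

(2*t² - 12*t - 14)/(3*c + t)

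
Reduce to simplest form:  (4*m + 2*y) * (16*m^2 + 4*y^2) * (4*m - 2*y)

((4*m)+(2*y))((4*m)-(2*y)) = 16*m^2 - 4*y^2; continue pairing.

256*m^4 - 16*y^4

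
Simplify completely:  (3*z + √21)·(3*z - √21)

9*z² - 21

(3*z)^2 - (√21)^2 = 9*z² - 21.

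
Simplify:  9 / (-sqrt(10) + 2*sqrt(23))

(9*sqrt(10) + 18*sqrt(23))/82

Multiply numerator and denominator by sqrt(10) + 2*sqrt(23).
Denominator becomes 82; numerator becomes 9*sqrt(10) + 18*sqrt(23).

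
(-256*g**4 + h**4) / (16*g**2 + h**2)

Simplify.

-16*g**2 + h**2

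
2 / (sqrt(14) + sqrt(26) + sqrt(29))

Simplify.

(-8*sqrt(2639) + 22*sqrt(29) + 34*sqrt(26) + 82*sqrt(14))/1335

Group as (sqrt(26) + sqrt(29)) + sqrt(14); multiply by (sqrt(26) + sqrt(29)) - sqrt(14), then rationalise the remaining surd.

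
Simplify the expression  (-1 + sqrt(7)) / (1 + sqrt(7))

(-sqrt(7) + 4)/3

Multiply numerator and denominator by -sqrt(7) + 1.
Denominator becomes -6; numerator becomes -8 + 2*sqrt(7).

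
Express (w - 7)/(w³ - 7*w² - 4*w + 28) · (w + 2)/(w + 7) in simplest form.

Factor: w³ - 7*w² - 4*w + 28 = (w + 2)·(w - 7)·(w - 2)
Cancel the common factors (w + 2), (w - 7).

1/(w² + 5*w - 14)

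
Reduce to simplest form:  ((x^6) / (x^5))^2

x^2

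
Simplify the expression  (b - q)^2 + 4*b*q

(b + q)^2

After expansion: b^2 + 2*b*q + q^2 — a perfect-square trinomial.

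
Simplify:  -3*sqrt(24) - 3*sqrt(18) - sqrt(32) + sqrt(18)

-6*sqrt(6) - 10*sqrt(2)

3*sqrt(24) = 6*sqrt(6); 3*sqrt(18) = 9*sqrt(2); sqrt(32) = 4*sqrt(2); sqrt(18) = 3*sqrt(2)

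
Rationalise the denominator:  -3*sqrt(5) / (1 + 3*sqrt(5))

(-45 + 3*sqrt(5))/44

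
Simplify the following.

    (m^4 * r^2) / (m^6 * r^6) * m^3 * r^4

Quotient: (m^-2) * (r^-4)
Multiply by m^3 * r^4: add exponents.

m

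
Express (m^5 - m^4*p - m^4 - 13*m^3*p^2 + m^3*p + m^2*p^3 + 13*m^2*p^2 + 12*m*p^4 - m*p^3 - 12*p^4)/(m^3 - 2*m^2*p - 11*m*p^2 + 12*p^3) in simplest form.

m^2 + m*p - m - p

Factor: m^5 - m^4*p - m^4 - 13*m^3*p^2 + m^3*p + m^2*p^3 + 13*m^2*p^2 + 12*m*p^4 - m*p^3 - 12*p^4 = (m - 1)*(m + p)*(m - 4*p)*(m - p)*(m + 3*p);  m^3 - 2*m^2*p - 11*m*p^2 + 12*p^3 = (m - p)*(m + 3*p)*(m - 4*p)
Cancel the common factors (m + 3*p), (m - p), (m - 4*p).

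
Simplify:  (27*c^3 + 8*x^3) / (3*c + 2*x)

Apply the sum-of-cubes factorisation and cancel (3*c + 2*x).

9*c^2 - 6*c*x + 4*x^2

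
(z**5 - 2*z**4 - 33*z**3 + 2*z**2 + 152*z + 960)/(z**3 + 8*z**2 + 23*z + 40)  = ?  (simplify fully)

z**2 - 10*z + 24

Factor: z**5 - 2*z**4 - 33*z**3 + 2*z**2 + 152*z + 960 = (z**2 + 3*z + 8)*(z + 5)*(z - 6)*(z - 4);  z**3 + 8*z**2 + 23*z + 40 = (z + 5)*(z**2 + 3*z + 8)
Cancel the common factors (z**2 + 3*z + 8), (z + 5).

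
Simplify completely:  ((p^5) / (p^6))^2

p^(-2)

Inside the bracket: (p^-1)
Raise to the power 2: (p^-2)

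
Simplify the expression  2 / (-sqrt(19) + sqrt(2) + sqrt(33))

(-8*sqrt(19) - 6*sqrt(33) + 25*sqrt(2) + sqrt(1254))/2

Group as (sqrt(2) + sqrt(33)) - sqrt(19); multiply by (sqrt(2) + sqrt(33)) + sqrt(19), then rationalise the remaining surd.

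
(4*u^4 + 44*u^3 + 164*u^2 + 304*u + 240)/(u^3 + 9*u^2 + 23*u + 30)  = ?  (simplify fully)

4*u + 8

Factor: 4*u^4 + 44*u^3 + 164*u^2 + 304*u + 240 = 4*(u + 6)*(u + 2)*(u^2 + 3*u + 5);  u^3 + 9*u^2 + 23*u + 30 = (u + 6)*(u^2 + 3*u + 5)
Cancel the common factors (u^2 + 3*u + 5), (u + 6).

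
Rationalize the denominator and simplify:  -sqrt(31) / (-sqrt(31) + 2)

Multiply numerator and denominator by 2 + sqrt(31).
Denominator becomes -27; numerator becomes -31 - 2*sqrt(31).

(2*sqrt(31) + 31)/27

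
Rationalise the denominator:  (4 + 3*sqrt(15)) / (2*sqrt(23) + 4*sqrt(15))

Multiply numerator and denominator by -2*sqrt(23) + 4*sqrt(15).
Denominator becomes 148; numerator becomes -6*sqrt(345) - 8*sqrt(23) + 16*sqrt(15) + 180.

(-3*sqrt(345) - 4*sqrt(23) + 8*sqrt(15) + 90)/74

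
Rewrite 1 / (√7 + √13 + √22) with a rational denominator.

(-√2002 - √22 + 8*√13 + 14*√7)/180

Group as (√7 + √22) + √13; multiply by (√7 + √22) - √13, then rationalise the remaining surd.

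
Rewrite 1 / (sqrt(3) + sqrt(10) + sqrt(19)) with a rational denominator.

(-sqrt(570) - 3*sqrt(19) + 6*sqrt(10) + 13*sqrt(3))/42

Group as (sqrt(10) + sqrt(19)) + sqrt(3); multiply by (sqrt(10) + sqrt(19)) - sqrt(3), then rationalise the remaining surd.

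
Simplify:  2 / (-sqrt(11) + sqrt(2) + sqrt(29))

Group as (sqrt(2) + sqrt(29)) - sqrt(11); multiply by (sqrt(2) + sqrt(29)) + sqrt(11), then rationalise the remaining surd.

(-19*sqrt(2) - sqrt(638) + 10*sqrt(11) + 8*sqrt(29))/42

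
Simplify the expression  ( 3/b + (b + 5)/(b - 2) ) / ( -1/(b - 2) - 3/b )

(-b² - 8*b + 6)/(4*b - 6)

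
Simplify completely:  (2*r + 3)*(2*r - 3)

4*r^2 - 9

(2*r)^2 - (3)^2 = 4*r^2 - 9.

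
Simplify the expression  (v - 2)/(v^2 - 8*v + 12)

1/(v - 6)

Factor: v^2 - 8*v + 12 = (v - 6)*(v - 2)
Cancel the common factor (v - 2).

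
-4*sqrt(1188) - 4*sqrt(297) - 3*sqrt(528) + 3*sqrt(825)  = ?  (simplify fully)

-33*sqrt(33)

4*sqrt(1188) = 24*sqrt(33); 4*sqrt(297) = 12*sqrt(33); 3*sqrt(528) = 12*sqrt(33); 3*sqrt(825) = 15*sqrt(33)
Combine: (-24 - 12 - 12 + 15)·sqrt(33) = -33*sqrt(33)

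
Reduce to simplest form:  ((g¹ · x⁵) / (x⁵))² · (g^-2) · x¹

x

Inside the bracket: g¹
Raise to the power 2: g²
Multiply by (g^-2) · x¹: add exponents.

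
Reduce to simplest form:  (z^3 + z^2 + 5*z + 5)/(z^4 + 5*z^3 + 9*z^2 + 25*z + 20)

1/(z + 4)

Factor: z^3 + z^2 + 5*z + 5 = (z + 1)*(z^2 + 5);  z^4 + 5*z^3 + 9*z^2 + 25*z + 20 = (z + 4)*(z + 1)*(z^2 + 5)
Cancel the common factors (z^2 + 5), (z + 1).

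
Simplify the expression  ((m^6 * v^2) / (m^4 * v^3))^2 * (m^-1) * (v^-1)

Inside the bracket: m^2 * (v^-1)
Raise to the power 2: m^4 * (v^-2)
Multiply by (m^-1) * (v^-1): add exponents.

m^3/v^3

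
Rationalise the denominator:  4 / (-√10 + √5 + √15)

(-√10 + 2*√5 + √30)/5

Group as (√5 + √15) - √10; multiply by (√5 + √15) + √10, then rationalise the remaining surd.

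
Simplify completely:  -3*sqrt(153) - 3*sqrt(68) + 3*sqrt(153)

-6*sqrt(17)

3*sqrt(153) = 9*sqrt(17); 3*sqrt(68) = 6*sqrt(17); 3*sqrt(153) = 9*sqrt(17)
Combine: (-9 - 6 + 9)·sqrt(17) = -6*sqrt(17)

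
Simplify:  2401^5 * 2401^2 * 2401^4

7^44

2401^5 = 7^20; 2401^2 = 7^8; 2401^4 = 7^16
Combine exponents: 7^44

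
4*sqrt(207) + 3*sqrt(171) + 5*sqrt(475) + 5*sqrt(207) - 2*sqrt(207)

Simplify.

4*sqrt(207) = 12*sqrt(23); 3*sqrt(171) = 9*sqrt(19); 5*sqrt(475) = 25*sqrt(19); 5*sqrt(207) = 15*sqrt(23); 2*sqrt(207) = 6*sqrt(23)

21*sqrt(23) + 34*sqrt(19)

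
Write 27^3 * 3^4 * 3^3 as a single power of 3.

3^16

27^3 = 3^9; 3^4 = 3^4; 3^3 = 3^3
Combine exponents: 3^16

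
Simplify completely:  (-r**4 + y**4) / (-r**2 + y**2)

Difference of fourth powers: factor out (-r**2 + y**2).

r**2 + y**2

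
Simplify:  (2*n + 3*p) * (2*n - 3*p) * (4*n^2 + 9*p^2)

16*n^4 - 81*p^4

Telescope via difference of squares: ((2*n)+(3*p))((2*n)-(3*p)) = 4*n^2 - 9*p^2, then repeat with the next factor.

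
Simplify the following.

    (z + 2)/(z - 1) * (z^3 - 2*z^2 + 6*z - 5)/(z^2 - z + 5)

z + 2

Factor: z^3 - 2*z^2 + 6*z - 5 = (z - 1)*(z^2 - z + 5)
Cancel the common factors (z^2 - z + 5), (z - 1).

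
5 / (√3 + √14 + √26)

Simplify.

Group as (√3 + √26) + √14; multiply by (√3 + √26) - √14, then rationalise the remaining surd.

(-20*√273 - 45*√26 + 75*√14 + 185*√3)/87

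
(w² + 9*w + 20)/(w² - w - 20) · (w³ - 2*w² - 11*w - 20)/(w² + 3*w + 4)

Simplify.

w + 5

Factor: w² + 9*w + 20 = (w + 4)·(w + 5);  w² - w - 20 = (w + 4)·(w - 5);  w³ - 2*w² - 11*w - 20 = (w² + 3*w + 4)·(w - 5)
Cancel the common factors (w² + 3*w + 4), (w + 4), (w - 5).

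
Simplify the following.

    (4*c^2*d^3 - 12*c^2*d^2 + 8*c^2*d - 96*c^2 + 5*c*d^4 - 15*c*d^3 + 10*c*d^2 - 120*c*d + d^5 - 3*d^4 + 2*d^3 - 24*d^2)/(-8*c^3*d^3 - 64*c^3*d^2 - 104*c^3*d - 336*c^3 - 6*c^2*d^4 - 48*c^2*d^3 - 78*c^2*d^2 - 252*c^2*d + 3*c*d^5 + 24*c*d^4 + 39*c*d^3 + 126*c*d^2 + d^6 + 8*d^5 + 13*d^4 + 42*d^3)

Factor: 4*c^2*d^3 - 12*c^2*d^2 + 8*c^2*d - 96*c^2 + 5*c*d^4 - 15*c*d^3 + 10*c*d^2 - 120*c*d + d^5 - 3*d^4 + 2*d^3 - 24*d^2 = (c + d)*(d^2 + d + 6)*(4*c + d)*(d - 4);  -8*c^3*d^3 - 64*c^3*d^2 - 104*c^3*d - 336*c^3 - 6*c^2*d^4 - 48*c^2*d^3 - 78*c^2*d^2 - 252*c^2*d + 3*c*d^5 + 24*c*d^4 + 39*c*d^3 + 126*c*d^2 + d^6 + 8*d^5 + 13*d^4 + 42*d^3 = (d + 7)*(c + d)*(d^2 + d + 6)*(-2*c + d)*(4*c + d)
Cancel the common factors (d^2 + d + 6), (c + d), (4*c + d).

(-d + 4)/(2*c*d + 14*c - d^2 - 7*d)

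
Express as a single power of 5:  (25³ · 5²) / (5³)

5^5

25³ = 5^6; 5² = 5^2; 5³ = 5^3
Combine exponents: 5^5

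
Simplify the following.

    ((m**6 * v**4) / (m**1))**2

Inside the bracket: m**5 * v**4
Raise to the power 2: m**10 * v**8

m**10*v**8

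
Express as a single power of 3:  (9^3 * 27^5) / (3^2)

9^3 = 3^6; 27^5 = 3^15; 3^2 = 3^2
Combine exponents: 3^19

3^19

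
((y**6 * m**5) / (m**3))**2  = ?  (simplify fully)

Inside the bracket: y**6 * m**2
Raise to the power 2: y**12 * m**4

m**4*y**12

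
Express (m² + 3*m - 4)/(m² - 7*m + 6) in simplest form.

(m + 4)/(m - 6)

Factor: m² + 3*m - 4 = (m + 4)·(m - 1);  m² - 7*m + 6 = (m - 6)·(m - 1)
Cancel the common factor (m - 1).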